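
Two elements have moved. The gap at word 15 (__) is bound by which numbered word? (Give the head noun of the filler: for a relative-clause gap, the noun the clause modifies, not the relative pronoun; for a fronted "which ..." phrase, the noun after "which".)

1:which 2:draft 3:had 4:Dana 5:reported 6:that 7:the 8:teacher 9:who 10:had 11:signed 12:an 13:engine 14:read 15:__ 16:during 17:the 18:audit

The marked gap is the direct object of "read".
Its filler is the fronted wh-phrase "which draft", at word 2.
(The other dependency links word 8 to a gap after word 9.)

2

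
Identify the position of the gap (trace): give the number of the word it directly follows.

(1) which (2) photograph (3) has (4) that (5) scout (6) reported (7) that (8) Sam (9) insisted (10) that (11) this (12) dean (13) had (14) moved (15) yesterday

14

The displaced element is "which photograph" (word 2).
It is linked across 2 clause boundaries (that → that).
It functions as the direct object of "moved", so the gap sits immediately after word 14 ("moved").
Base order: That scout has reported that Sam insisted that this dean had moved which photograph yesterday.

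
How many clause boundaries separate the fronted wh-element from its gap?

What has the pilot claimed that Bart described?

"what" is extracted from the object of "described".
Boundaries crossed, outermost first: [that] — 1 in total.

1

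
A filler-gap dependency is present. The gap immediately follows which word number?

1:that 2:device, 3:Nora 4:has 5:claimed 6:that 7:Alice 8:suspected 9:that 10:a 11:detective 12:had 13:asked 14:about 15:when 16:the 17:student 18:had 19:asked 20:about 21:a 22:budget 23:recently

The displaced element is "that device" (word 2).
It is linked across 2 clause boundaries (that → that).
It functions as the object of the preposition "about" of "asked", so the gap sits immediately after word 14 ("about").
Base order: Nora has claimed that Alice suspected that a detective had asked about that device when the student had asked about a budget recently.

14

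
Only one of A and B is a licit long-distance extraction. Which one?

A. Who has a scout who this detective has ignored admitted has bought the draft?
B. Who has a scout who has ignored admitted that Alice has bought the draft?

In B, the wh-phrase is extracted from inside a complex-NP island (relative clause) (introduced by "who"), which blocks movement.
In A, the extraction path crosses only that-complement boundaries, which are transparent.
So A is grammatical.

A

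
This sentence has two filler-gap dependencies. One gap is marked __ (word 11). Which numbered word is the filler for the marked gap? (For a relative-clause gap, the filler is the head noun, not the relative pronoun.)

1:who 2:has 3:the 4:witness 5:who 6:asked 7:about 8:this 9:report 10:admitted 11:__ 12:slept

The marked gap is the subject of "slept".
Its filler is the fronted wh-phrase "who", at word 1.
(The other dependency links word 4 to a gap after word 5.)

1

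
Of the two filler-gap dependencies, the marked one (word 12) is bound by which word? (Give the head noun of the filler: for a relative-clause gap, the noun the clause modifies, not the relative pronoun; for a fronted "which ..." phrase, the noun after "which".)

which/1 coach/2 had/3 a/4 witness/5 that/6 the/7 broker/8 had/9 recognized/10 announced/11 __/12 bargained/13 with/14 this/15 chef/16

The marked gap is the subject of "bargained".
Its filler is the fronted wh-phrase "which coach", at word 2.
(The other dependency links word 5 to a gap after word 10.)

2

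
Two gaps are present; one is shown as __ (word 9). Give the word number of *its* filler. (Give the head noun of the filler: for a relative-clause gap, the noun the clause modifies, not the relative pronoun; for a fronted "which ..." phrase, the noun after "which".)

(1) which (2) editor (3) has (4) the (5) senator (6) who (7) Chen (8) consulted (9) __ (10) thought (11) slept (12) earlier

The marked gap is inside the relative clause, the direct object of "consulted".
Its filler is the head noun "senator" (via "who"), at word 5.
(The other dependency links word 2 to a gap after word 10.)

5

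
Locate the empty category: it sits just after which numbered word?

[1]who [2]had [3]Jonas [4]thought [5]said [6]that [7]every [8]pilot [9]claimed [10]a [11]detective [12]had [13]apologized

4

The displaced element is "who" (word 1).
It is linked across 1 clause boundary (Ø).
It functions as the subject of "said", so the gap sits immediately after word 4 ("thought").
Base order: Jonas had thought that who said that every pilot claimed a detective had apologized.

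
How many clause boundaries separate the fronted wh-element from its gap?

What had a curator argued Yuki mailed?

1

"what" is extracted from the object of "mailed".
Boundaries crossed, outermost first: [Ø] — 1 in total.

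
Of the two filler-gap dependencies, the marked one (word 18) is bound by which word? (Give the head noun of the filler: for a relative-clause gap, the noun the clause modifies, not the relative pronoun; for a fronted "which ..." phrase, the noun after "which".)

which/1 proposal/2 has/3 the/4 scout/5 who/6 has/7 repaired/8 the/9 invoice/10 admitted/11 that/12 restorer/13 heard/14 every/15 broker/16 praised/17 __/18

2

The marked gap is the direct object of "praised".
Its filler is the fronted wh-phrase "which proposal", at word 2.
(The other dependency links word 5 to a gap after word 6.)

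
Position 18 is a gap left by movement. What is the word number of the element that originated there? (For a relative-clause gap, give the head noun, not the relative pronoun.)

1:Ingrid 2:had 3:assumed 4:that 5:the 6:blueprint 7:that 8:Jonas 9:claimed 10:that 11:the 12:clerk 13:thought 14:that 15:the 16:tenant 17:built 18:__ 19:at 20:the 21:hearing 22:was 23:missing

The gap at 18 is the object of "built", inside a relative clause.
The relative pronoun is "that" (word 7); it is bound by the head noun immediately before it.
Its filler is the head noun "blueprint", at word 6.

6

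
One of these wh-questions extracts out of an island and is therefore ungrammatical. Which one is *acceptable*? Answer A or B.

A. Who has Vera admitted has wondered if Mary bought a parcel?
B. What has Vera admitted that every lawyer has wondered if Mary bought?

A

In B, the wh-phrase is extracted from inside a wh-island (introduced by "if"), which blocks movement.
In A, the extraction path crosses only that-complement boundaries, which are transparent.
So A is grammatical.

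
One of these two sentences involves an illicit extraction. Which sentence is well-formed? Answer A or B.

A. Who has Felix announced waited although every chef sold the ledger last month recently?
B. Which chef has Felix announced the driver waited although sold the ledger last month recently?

A

In B, the wh-phrase is extracted from inside an adjunct island (introduced by "although"), which blocks movement.
In A, the extraction path crosses only that-complement boundaries, which are transparent.
So A is grammatical.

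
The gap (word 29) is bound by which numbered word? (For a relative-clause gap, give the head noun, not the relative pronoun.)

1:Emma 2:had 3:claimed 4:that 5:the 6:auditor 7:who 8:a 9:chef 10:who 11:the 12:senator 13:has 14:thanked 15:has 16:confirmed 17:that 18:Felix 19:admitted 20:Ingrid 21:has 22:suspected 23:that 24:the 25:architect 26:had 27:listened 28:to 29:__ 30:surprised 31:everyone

6

The gap at 29 is the prepositional object of "listened", inside a relative clause.
The relative pronoun is "who" (word 7); it is bound by the head noun immediately before it.
Its filler is the head noun "auditor", at word 6.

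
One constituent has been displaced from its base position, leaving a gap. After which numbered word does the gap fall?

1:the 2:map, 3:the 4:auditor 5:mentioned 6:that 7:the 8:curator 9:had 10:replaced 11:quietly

The displaced element is "the map" (word 2).
It is linked across 1 clause boundary (that).
It functions as the direct object of "replaced", so the gap sits immediately after word 10 ("replaced").
Base order: The auditor mentioned that the curator had replaced the map quietly.

10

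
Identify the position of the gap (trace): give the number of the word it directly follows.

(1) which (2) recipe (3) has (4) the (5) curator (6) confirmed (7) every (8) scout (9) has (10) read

10

The displaced element is "which recipe" (word 2).
It is linked across 1 clause boundary (Ø).
It functions as the direct object of "read", so the gap sits immediately after word 10 ("read").
Base order: The curator has confirmed every scout has read which recipe.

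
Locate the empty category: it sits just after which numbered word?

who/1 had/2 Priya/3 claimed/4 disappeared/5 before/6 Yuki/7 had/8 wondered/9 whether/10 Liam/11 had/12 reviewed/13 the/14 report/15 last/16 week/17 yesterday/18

The displaced element is "who" (word 1).
It is linked across 1 clause boundary (Ø).
It functions as the subject of "disappeared", so the gap sits immediately after word 4 ("claimed").
Base order: Priya had claimed that who disappeared before Yuki had wondered whether Liam had reviewed the report last week yesterday.

4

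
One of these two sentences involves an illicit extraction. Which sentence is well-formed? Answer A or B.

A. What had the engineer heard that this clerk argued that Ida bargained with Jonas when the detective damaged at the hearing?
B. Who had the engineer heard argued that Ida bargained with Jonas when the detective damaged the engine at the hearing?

B

In A, the wh-phrase is extracted from inside an adjunct island (introduced by "when"), which blocks movement.
In B, the extraction path crosses only that-complement boundaries, which are transparent.
So B is grammatical.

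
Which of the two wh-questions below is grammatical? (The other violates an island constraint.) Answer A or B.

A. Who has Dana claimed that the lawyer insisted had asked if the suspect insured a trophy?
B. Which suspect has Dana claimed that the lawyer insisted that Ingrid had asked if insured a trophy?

A

In B, the wh-phrase is extracted from inside a wh-island (introduced by "if"), which blocks movement.
In A, the extraction path crosses only that-complement boundaries, which are transparent.
So A is grammatical.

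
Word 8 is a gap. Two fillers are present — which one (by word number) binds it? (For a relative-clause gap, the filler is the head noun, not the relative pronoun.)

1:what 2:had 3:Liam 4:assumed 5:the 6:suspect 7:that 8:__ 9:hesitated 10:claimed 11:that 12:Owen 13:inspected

6

The marked gap is inside the relative clause, the subject of "hesitated".
Its filler is the head noun "suspect" (via "that"), at word 6.
(The other dependency links word 1 to a gap after word 13.)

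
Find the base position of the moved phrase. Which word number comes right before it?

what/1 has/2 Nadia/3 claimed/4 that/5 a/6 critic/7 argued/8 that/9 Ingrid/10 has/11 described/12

The displaced element is "what" (word 1).
It is linked across 2 clause boundaries (that → that).
It functions as the direct object of "described", so the gap sits immediately after word 12 ("described").
Base order: Nadia has claimed that a critic argued that Ingrid has described what.

12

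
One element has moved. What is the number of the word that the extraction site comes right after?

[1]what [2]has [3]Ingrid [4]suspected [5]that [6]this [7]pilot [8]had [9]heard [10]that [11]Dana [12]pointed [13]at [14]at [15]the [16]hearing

The displaced element is "what" (word 1).
It is linked across 2 clause boundaries (that → that).
It functions as the object of the preposition "at" of "pointed", so the gap sits immediately after word 13 ("at").
Base order: Ingrid has suspected that this pilot had heard that Dana pointed at what at the hearing.

13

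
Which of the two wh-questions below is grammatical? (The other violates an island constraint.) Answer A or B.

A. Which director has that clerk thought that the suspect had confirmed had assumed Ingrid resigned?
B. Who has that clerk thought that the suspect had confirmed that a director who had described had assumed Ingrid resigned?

In B, the wh-phrase is extracted from inside a complex-NP island (relative clause) (introduced by "who"), which blocks movement.
In A, the extraction path crosses only that-complement boundaries, which are transparent.
So A is grammatical.

A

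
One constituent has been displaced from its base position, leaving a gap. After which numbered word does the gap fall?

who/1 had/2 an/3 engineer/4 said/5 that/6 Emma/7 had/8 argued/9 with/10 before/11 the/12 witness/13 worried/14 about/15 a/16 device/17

The displaced element is "who" (word 1).
It is linked across 1 clause boundary (that).
It functions as the object of the preposition "with" of "argued", so the gap sits immediately after word 10 ("with").
Base order: An engineer had said that Emma had argued with who before the witness worried about a device.

10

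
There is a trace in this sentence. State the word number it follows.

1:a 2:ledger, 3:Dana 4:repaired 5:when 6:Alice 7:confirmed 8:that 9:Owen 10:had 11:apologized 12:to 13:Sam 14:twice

The displaced element is "a ledger" (word 2).
It functions as the direct object of "repaired", so the gap sits immediately after word 4 ("repaired").
Base order: Dana repaired a ledger when Alice confirmed that Owen had apologized to Sam twice.

4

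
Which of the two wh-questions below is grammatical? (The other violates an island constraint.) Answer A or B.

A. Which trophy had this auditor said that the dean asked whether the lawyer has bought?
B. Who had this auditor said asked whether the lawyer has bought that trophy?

In A, the wh-phrase is extracted from inside a wh-island (introduced by "whether"), which blocks movement.
In B, the extraction path crosses only that-complement boundaries, which are transparent.
So B is grammatical.

B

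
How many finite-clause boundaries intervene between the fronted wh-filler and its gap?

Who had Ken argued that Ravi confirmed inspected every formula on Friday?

2

"who" is extracted from the subject of "inspected".
Boundaries crossed, outermost first: [that], [Ø] — 2 in total.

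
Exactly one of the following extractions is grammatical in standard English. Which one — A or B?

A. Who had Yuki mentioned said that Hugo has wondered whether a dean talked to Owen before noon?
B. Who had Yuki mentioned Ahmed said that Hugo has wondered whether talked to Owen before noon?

A

In B, the wh-phrase is extracted from inside a wh-island (introduced by "whether"), which blocks movement.
In A, the extraction path crosses only that-complement boundaries, which are transparent.
So A is grammatical.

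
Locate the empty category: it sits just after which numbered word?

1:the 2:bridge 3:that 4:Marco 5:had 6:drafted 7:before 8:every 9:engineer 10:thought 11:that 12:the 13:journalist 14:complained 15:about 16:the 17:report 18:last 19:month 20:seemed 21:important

6

The displaced element is "the bridge" (word 2).
It functions as the direct object of "drafted", so the gap sits immediately after word 6 ("drafted").
Base order: Marco had drafted the bridge before every engineer thought that the journalist complained about the report last month.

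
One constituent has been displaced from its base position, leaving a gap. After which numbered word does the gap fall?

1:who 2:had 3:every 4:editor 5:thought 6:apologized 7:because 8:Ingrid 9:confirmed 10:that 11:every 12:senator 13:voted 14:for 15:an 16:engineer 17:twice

5

The displaced element is "who" (word 1).
It is linked across 1 clause boundary (Ø).
It functions as the subject of "apologized", so the gap sits immediately after word 5 ("thought").
Base order: Every editor had thought who apologized because Ingrid confirmed that every senator voted for an engineer twice.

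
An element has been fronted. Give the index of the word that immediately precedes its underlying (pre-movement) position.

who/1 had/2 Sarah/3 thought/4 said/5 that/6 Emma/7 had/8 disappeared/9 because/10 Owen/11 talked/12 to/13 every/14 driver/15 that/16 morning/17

The displaced element is "who" (word 1).
It is linked across 1 clause boundary (Ø).
It functions as the subject of "said", so the gap sits immediately after word 4 ("thought").
Base order: Sarah had thought that who said that Emma had disappeared because Owen talked to every driver that morning.

4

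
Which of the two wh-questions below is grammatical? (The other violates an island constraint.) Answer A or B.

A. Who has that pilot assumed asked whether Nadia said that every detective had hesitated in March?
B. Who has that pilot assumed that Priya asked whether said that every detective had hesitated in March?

A

In B, the wh-phrase is extracted from inside a wh-island (introduced by "whether"), which blocks movement.
In A, the extraction path crosses only that-complement boundaries, which are transparent.
So A is grammatical.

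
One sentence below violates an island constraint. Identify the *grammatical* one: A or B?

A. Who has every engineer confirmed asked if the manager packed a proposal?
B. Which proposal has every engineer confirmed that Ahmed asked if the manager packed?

A

In B, the wh-phrase is extracted from inside a wh-island (introduced by "if"), which blocks movement.
In A, the extraction path crosses only that-complement boundaries, which are transparent.
So A is grammatical.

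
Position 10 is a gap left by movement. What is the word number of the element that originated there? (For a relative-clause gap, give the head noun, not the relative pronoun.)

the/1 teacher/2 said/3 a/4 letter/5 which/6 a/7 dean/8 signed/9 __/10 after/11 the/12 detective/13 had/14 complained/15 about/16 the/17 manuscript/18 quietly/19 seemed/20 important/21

5

The gap at 10 is the object of "signed", inside a relative clause.
The relative pronoun is "which" (word 6); it is bound by the head noun immediately before it.
Its filler is the head noun "letter", at word 5.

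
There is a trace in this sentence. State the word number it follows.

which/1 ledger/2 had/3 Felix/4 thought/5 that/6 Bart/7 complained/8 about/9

The displaced element is "which ledger" (word 2).
It is linked across 1 clause boundary (that).
It functions as the object of the preposition "about" of "complained", so the gap sits immediately after word 9 ("about").
Base order: Felix had thought that Bart complained about which ledger.

9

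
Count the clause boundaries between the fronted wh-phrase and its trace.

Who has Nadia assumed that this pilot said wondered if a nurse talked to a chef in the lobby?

"who" is extracted from the subject of "wondered".
Boundaries crossed, outermost first: [that], [Ø] — 2 in total.

2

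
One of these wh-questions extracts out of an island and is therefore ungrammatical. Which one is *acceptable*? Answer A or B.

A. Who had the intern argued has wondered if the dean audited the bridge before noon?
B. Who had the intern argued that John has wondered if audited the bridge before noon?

A

In B, the wh-phrase is extracted from inside a wh-island (introduced by "if"), which blocks movement.
In A, the extraction path crosses only that-complement boundaries, which are transparent.
So A is grammatical.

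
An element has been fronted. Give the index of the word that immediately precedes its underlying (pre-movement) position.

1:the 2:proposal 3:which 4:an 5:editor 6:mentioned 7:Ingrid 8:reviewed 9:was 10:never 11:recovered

8

The displaced element is "the proposal" (word 2).
It is linked across 1 clause boundary (Ø).
It functions as the direct object of "reviewed", so the gap sits immediately after word 8 ("reviewed").
Base order: An editor mentioned Ingrid reviewed the proposal.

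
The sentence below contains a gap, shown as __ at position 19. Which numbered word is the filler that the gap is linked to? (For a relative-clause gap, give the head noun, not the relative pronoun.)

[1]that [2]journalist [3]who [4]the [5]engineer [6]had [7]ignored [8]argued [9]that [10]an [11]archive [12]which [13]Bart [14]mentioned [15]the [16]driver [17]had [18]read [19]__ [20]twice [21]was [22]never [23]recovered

11

The gap at 19 is the object of "read", inside a relative clause.
The relative pronoun is "which" (word 12); it is bound by the head noun immediately before it.
Its filler is the head noun "archive", at word 11.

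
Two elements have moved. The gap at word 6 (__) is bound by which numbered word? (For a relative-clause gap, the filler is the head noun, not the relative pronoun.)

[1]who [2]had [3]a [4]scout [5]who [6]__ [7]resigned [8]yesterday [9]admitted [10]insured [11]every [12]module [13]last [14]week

The marked gap is inside the relative clause, the subject of "resigned".
Its filler is the head noun "scout" (via "who"), at word 4.
(The other dependency links word 1 to a gap after word 9.)

4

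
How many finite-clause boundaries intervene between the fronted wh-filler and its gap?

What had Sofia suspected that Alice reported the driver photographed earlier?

2

"what" is extracted from the object of "photographed".
Boundaries crossed, outermost first: [that], [Ø] — 2 in total.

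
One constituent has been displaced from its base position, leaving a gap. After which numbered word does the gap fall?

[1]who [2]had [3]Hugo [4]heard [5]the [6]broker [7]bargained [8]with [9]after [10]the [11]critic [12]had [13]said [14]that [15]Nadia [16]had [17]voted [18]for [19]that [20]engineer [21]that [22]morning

8

The displaced element is "who" (word 1).
It is linked across 1 clause boundary (Ø).
It functions as the object of the preposition "with" of "bargained", so the gap sits immediately after word 8 ("with").
Base order: Hugo had heard the broker bargained with who after the critic had said that Nadia had voted for that engineer that morning.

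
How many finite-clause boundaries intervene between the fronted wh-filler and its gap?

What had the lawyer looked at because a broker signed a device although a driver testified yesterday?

"what" originates inside the matrix clause — no clause boundary is crossed.

0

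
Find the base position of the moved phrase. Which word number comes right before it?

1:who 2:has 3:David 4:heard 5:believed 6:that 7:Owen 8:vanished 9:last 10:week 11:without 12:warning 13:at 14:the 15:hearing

The displaced element is "who" (word 1).
It is linked across 1 clause boundary (Ø).
It functions as the subject of "believed", so the gap sits immediately after word 4 ("heard").
Base order: David has heard that who believed that Owen vanished last week without warning at the hearing.

4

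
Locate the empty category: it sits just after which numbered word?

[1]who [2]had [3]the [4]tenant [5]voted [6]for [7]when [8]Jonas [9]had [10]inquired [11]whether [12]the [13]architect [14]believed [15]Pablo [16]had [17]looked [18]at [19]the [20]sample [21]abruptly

The displaced element is "who" (word 1).
It functions as the object of the preposition "for" of "voted", so the gap sits immediately after word 6 ("for").
Base order: The tenant had voted for who when Jonas had inquired whether the architect believed Pablo had looked at the sample abruptly.

6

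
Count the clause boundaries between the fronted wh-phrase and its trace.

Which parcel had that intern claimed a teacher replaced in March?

"which parcel" is extracted from the object of "replaced".
Boundaries crossed, outermost first: [Ø] — 1 in total.

1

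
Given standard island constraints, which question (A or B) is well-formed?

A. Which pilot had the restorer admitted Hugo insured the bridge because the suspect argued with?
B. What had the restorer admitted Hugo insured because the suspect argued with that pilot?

B

In A, the wh-phrase is extracted from inside an adjunct island (introduced by "because"), which blocks movement.
In B, the extraction path crosses only that-complement boundaries, which are transparent.
So B is grammatical.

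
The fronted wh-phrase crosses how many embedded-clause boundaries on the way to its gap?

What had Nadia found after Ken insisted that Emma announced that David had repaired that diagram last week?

0

"what" originates inside the matrix clause — no clause boundary is crossed.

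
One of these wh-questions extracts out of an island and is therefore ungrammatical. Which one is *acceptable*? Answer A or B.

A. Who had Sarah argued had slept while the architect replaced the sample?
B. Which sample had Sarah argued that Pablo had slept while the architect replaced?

A

In B, the wh-phrase is extracted from inside an adjunct island (introduced by "while"), which blocks movement.
In A, the extraction path crosses only that-complement boundaries, which are transparent.
So A is grammatical.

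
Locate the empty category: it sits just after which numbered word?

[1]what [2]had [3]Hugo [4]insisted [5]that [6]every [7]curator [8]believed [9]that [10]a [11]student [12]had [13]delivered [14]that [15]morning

13

The displaced element is "what" (word 1).
It is linked across 2 clause boundaries (that → that).
It functions as the direct object of "delivered", so the gap sits immediately after word 13 ("delivered").
Base order: Hugo had insisted that every curator believed that a student had delivered what that morning.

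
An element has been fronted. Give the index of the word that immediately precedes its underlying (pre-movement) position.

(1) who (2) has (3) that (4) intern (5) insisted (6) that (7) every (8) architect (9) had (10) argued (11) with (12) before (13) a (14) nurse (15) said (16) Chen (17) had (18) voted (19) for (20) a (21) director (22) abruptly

The displaced element is "who" (word 1).
It is linked across 1 clause boundary (that).
It functions as the object of the preposition "with" of "argued", so the gap sits immediately after word 11 ("with").
Base order: That intern has insisted that every architect had argued with who before a nurse said Chen had voted for a director abruptly.

11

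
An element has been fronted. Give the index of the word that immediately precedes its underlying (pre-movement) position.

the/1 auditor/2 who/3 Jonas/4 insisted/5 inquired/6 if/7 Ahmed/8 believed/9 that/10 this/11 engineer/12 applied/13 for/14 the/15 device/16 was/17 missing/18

The displaced element is "the auditor" (word 2).
It is linked across 1 clause boundary (Ø).
It functions as the subject of "inquired", so the gap sits immediately after word 5 ("insisted").
Base order: Jonas insisted that the auditor inquired if Ahmed believed that this engineer applied for the device.

5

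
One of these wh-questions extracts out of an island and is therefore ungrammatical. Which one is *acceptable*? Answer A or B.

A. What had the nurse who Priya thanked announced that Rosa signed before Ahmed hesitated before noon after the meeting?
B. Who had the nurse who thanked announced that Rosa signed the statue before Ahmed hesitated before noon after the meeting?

A

In B, the wh-phrase is extracted from inside a complex-NP island (relative clause) (introduced by "who"), which blocks movement.
In A, the extraction path crosses only that-complement boundaries, which are transparent.
So A is grammatical.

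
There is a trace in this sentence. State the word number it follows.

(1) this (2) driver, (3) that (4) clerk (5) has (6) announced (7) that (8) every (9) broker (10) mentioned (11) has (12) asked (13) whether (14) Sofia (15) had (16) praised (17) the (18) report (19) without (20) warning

10

The displaced element is "this driver" (word 2).
It is linked across 2 clause boundaries (that → Ø).
It functions as the subject of "asked", so the gap sits immediately after word 10 ("mentioned").
Base order: That clerk has announced that every broker mentioned that this driver has asked whether Sofia had praised the report without warning.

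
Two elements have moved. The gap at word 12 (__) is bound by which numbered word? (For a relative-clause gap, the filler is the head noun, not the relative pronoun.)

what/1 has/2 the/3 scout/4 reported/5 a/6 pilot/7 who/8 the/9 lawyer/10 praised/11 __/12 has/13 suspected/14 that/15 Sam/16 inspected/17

7

The marked gap is inside the relative clause, the direct object of "praised".
Its filler is the head noun "pilot" (via "who"), at word 7.
(The other dependency links word 1 to a gap after word 17.)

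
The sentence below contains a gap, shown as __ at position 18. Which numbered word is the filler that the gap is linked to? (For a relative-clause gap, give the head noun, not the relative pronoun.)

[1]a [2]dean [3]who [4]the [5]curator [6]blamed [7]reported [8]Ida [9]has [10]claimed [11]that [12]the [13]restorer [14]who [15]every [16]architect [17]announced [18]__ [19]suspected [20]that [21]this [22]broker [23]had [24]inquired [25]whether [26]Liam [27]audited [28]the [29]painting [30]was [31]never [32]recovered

13

The gap at 18 is the subject of "suspected", inside a relative clause.
The relative pronoun is "who" (word 14); it is bound by the head noun immediately before it.
Its filler is the head noun "restorer", at word 13.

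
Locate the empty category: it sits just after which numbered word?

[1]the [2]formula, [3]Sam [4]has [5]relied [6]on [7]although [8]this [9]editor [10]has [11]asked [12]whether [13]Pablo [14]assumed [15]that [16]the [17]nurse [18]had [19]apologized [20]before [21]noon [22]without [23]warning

6

The displaced element is "the formula" (word 2).
It functions as the object of the preposition "on" of "relied", so the gap sits immediately after word 6 ("on").
Base order: Sam has relied on the formula although this editor has asked whether Pablo assumed that the nurse had apologized before noon without warning.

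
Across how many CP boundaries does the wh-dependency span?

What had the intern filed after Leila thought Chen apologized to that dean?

"what" originates inside the matrix clause — no clause boundary is crossed.

0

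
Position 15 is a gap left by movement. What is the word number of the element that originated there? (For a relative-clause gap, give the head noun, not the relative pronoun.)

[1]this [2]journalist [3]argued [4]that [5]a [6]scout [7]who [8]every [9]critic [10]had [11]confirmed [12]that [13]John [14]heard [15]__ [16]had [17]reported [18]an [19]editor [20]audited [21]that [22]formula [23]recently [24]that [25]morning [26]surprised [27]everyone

6

The gap at 15 is the subject of "reported", inside a relative clause.
The relative pronoun is "who" (word 7); it is bound by the head noun immediately before it.
Its filler is the head noun "scout", at word 6.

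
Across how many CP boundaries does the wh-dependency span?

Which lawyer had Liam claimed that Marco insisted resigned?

2

"which lawyer" is extracted from the subject of "resigned".
Boundaries crossed, outermost first: [that], [Ø] — 2 in total.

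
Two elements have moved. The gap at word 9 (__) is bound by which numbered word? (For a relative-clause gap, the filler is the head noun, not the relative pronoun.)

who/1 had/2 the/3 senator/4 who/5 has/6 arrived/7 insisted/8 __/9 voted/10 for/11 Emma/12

The marked gap is the subject of "voted".
Its filler is the fronted wh-phrase "who", at word 1.
(The other dependency links word 4 to a gap after word 5.)

1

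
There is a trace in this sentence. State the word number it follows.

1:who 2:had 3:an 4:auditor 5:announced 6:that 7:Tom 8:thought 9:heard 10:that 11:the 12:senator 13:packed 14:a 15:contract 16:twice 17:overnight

The displaced element is "who" (word 1).
It is linked across 2 clause boundaries (that → Ø).
It functions as the subject of "heard", so the gap sits immediately after word 8 ("thought").
Base order: An auditor had announced that Tom thought that who heard that the senator packed a contract twice overnight.

8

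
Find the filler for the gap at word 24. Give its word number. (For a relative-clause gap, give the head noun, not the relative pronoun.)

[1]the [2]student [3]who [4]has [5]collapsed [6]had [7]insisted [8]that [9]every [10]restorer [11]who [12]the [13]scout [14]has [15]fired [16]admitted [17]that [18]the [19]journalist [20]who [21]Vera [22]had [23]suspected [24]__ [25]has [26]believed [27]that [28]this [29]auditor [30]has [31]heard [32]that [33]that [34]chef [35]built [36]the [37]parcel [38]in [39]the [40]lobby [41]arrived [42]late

The gap at 24 is the subject of "believed", inside a relative clause.
The relative pronoun is "who" (word 20); it is bound by the head noun immediately before it.
Its filler is the head noun "journalist", at word 19.

19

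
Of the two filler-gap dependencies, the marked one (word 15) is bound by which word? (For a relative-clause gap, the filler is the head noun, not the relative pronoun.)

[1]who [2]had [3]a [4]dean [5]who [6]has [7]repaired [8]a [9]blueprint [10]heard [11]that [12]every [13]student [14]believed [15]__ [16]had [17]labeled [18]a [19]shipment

1

The marked gap is the subject of "labeled".
Its filler is the fronted wh-phrase "who", at word 1.
(The other dependency links word 4 to a gap after word 5.)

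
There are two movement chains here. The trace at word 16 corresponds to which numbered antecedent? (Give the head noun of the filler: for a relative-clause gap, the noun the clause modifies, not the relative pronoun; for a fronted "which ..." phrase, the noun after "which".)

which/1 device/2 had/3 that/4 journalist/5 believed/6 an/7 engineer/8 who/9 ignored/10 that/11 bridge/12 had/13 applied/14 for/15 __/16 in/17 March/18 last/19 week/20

The marked gap is the object of the preposition "for" of "applied".
Its filler is the fronted wh-phrase "which device", at word 2.
(The other dependency links word 8 to a gap after word 9.)

2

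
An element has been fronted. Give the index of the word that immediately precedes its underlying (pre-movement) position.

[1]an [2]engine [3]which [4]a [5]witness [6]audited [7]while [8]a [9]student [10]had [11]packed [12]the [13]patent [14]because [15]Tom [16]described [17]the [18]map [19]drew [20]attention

The displaced element is "an engine" (word 2).
It functions as the direct object of "audited", so the gap sits immediately after word 6 ("audited").
Base order: A witness audited an engine while a student had packed the patent because Tom described the map.

6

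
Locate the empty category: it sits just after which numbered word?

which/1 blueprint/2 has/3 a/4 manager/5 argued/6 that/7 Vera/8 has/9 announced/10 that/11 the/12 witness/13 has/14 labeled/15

15

The displaced element is "which blueprint" (word 2).
It is linked across 2 clause boundaries (that → that).
It functions as the direct object of "labeled", so the gap sits immediately after word 15 ("labeled").
Base order: A manager has argued that Vera has announced that the witness has labeled which blueprint.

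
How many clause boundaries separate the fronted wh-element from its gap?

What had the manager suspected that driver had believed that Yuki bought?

"what" is extracted from the object of "bought".
Boundaries crossed, outermost first: [Ø], [that] — 2 in total.

2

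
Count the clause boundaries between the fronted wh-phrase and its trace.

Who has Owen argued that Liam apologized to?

1

"who" is extracted from the PP object of "apologized".
Boundaries crossed, outermost first: [that] — 1 in total.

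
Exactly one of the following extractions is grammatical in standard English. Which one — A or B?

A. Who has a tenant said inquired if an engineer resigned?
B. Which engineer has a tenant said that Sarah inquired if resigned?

A

In B, the wh-phrase is extracted from inside a wh-island (introduced by "if"), which blocks movement.
In A, the extraction path crosses only that-complement boundaries, which are transparent.
So A is grammatical.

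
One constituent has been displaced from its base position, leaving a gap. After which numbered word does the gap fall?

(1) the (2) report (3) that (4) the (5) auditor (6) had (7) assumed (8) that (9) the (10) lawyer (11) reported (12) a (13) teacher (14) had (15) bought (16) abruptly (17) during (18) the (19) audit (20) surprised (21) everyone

The displaced element is "the report" (word 2).
It is linked across 2 clause boundaries (that → Ø).
It functions as the direct object of "bought", so the gap sits immediately after word 15 ("bought").
Base order: The auditor had assumed that the lawyer reported a teacher had bought the report abruptly during the audit.

15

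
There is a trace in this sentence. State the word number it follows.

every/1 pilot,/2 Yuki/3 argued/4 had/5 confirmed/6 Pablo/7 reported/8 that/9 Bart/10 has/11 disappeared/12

The displaced element is "every pilot" (word 2).
It is linked across 1 clause boundary (Ø).
It functions as the subject of "confirmed", so the gap sits immediately after word 4 ("argued").
Base order: Yuki argued that every pilot had confirmed Pablo reported that Bart has disappeared.

4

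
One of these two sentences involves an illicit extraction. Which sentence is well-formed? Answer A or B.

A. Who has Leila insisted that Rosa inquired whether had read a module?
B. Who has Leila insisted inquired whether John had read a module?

In A, the wh-phrase is extracted from inside a wh-island (introduced by "whether"), which blocks movement.
In B, the extraction path crosses only that-complement boundaries, which are transparent.
So B is grammatical.

B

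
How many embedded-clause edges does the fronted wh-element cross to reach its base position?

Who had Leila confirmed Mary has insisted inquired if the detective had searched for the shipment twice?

"who" is extracted from the subject of "inquired".
Boundaries crossed, outermost first: [Ø], [Ø] — 2 in total.

2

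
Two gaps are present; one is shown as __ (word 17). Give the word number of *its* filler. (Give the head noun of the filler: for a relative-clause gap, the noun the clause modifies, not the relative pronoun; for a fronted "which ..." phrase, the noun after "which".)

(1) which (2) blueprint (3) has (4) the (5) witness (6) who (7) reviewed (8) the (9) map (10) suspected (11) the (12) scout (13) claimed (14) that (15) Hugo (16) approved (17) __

2

The marked gap is the direct object of "approved".
Its filler is the fronted wh-phrase "which blueprint", at word 2.
(The other dependency links word 5 to a gap after word 6.)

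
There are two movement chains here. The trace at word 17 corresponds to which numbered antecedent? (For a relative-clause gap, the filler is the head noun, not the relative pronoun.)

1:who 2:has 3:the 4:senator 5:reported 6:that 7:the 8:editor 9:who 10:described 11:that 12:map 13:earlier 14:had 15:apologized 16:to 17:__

1

The marked gap is the object of the preposition "to" of "apologized".
Its filler is the fronted wh-phrase "who", at word 1.
(The other dependency links word 8 to a gap after word 9.)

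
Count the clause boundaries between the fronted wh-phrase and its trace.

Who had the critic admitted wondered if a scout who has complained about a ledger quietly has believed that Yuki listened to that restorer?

"who" is extracted from the subject of "wondered".
Boundaries crossed, outermost first: [Ø] — 1 in total.

1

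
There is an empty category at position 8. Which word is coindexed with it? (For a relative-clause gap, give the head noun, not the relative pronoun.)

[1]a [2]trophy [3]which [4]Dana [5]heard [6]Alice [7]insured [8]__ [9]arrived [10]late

2

The gap at 8 is the object of "insured", inside a relative clause.
The relative pronoun is "which" (word 3); it is bound by the head noun immediately before it.
Its filler is the head noun "trophy", at word 2.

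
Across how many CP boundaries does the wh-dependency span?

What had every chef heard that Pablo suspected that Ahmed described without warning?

"what" is extracted from the object of "described".
Boundaries crossed, outermost first: [that], [that] — 2 in total.

2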